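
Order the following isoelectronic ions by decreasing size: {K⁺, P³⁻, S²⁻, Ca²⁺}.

P³⁻ > S²⁻ > K⁺ > Ca²⁺

All of these have 18 electrons, so size is governed by nuclear charge alone: the more protons, the stronger the pull on the same electron cloud, and the smaller the ion.
Nuclear charges: Ca²⁺ (Z=20), K⁺ (Z=19), S²⁻ (Z=16), P³⁻ (Z=15).
Largest to smallest: P³⁻ > S²⁻ > K⁺ > Ca²⁺.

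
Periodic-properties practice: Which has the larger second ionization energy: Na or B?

Na

Consider each +1 ion: Na⁺ is the bare [Ne] core; B⁺ still has 2 valence electrons.
Pulling an electron out of a noble-gas core costs far more than removing a remaining valence electron, so Na sits at the high end of IE_2.
Tabulated IE_2 (kJ/mol): Na 4562, B 2427.
So the second ionization energies run B < Na.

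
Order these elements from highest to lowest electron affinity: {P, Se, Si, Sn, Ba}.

Se > Si > Sn > P > Ba

Electron affinity generally becomes more exothermic across a period toward the halogens and less exothermic down a group.
These span different periods and groups, so the two trends combine.
P > Ba: both effects reinforce here, so P is clearly the higher of the two.
Sn > P: this pair runs against the simple trend — see the exception note.
Si > Sn: they share group 14; the group trend gives Si the larger value.
Se > Si: period and group pull opposite ways; the across-period shift dominates (195 vs 134 kJ/mol).
Note the exception: Sn has a higher electron affinity than P, contrary to the simple trend — adding an electron to P's half-filled np³ subshell costs electron-pairing energy.
Note the exception: Si has a higher electron affinity than P, contrary to the simple trend — adding an electron to P's half-filled 3p³ is unfavourable, so Si (3p²) has the more exothermic EA.
For reference (kJ/mol): Si 134, P 72, Se 195, Sn 107, Ba 14.
So from highest to lowest: Se > Si > Sn > P > Ba.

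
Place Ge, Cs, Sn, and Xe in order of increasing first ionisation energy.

Cs < Sn < Ge < Xe

Across a period the outer electron is held more tightly (higher IE₁); down a group it sits in a higher shell, more shielded, and comes off more easily.
Neither a single period nor a single group — weigh both effects.
Sn > Cs: both effects reinforce here, so Sn is clearly the higher of the two.
Ge > Sn: Ge sits above Sn in group 14, so the down-group effect alone puts Ge higher.
Xe > Ge: period and group pull opposite ways; the across-period shift dominates (1170 vs 762 kJ/mol).
Approximate values (kJ/mol): Ge 762, Sn 709, Xe 1170, Cs 376.
So from lowest to highest: Cs < Sn < Ge < Xe.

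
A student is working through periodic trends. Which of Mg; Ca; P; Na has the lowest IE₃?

P

The third ionization energy removes an electron from the +2 ion. For each element: Mg²⁺ is the bare [Ne] core; Ca²⁺ is the bare [Ar] core; P²⁺ still has 3 valence electrons; Na²⁺ is already 1 electron into the core.
Pulling an electron out of a noble-gas core costs far more than removing a remaining valence electron, so Ca, Na and Mg sit at the high end of IE_3.
Approximate IE_3 values (kJ/mol): Mg 7733, Ca 4912, P 2914, Na 6910.
Overall IE_3 order: P < Ca < Na < Mg.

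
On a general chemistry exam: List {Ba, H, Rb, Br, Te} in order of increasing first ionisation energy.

Rb < Ba < Te < Br < H

H is in period 1, group 1; Br is in period 4, group 17; Rb is in period 5, group 1; Te is in period 5, group 16; Ba is in period 6, group 2.
Across a period the outer electron is held more tightly (higher IE₁); down a group it sits in a higher shell, more shielded, and comes off more easily.
Neither a single period nor a single group — weigh both effects.
Ba > Rb: period and group pull opposite ways; the across-period shift dominates (503 vs 403 kJ/mol).
Te > Ba: relative to Ba, both the across-period and down-group shifts push Te's first ionization energy up.
Br > Te: relative to Te, both the across-period and down-group shifts push Br's first ionization energy up.
H > Br: the two effects oppose for this pair; the down-group effect wins (1312 vs 1140 kJ/mol).
Tabulated first ionization energy (kJ/mol): H 1312, Br 1140, Rb 403, Te 869, Ba 503.
So from lowest to highest: Rb < Ba < Te < Br < H.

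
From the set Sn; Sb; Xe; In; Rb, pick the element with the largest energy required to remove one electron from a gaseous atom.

Rb is in period 5, group 1; In is in period 5, group 13; Sn is in period 5, group 14; Sb is in period 5, group 15; Xe is in period 5, group 18.
Removing the outermost electron gets harder across a period and easier down a group.
All lie in period 5, so first ionization energy increases left to right.
The largest energy required to remove one electron from a gaseous atom among these belongs to Xe.

Xe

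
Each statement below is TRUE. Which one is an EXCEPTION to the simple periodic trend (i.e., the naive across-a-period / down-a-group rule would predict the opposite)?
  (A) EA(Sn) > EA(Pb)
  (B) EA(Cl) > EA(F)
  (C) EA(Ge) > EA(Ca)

(B)

The general trend: electron affinity increases across a period and decreases down a group.
(A) Sn (period 5, group 14) vs Pb (period 6, group 14): the stated order agrees with the simple trend.
(B) Cl (period 3, group 17) vs F (period 2, group 17): the stated order contradicts the simple trend.
(C) Ge (period 4, group 14) vs Ca (period 4, group 2): the stated order agrees with the simple trend.
The exception is (B): F's small 2p subshell makes the incoming electron feel strong e⁻–e⁻ repulsion, so Cl actually releases more energy on gaining an electron.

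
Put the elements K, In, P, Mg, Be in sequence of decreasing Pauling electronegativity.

P > In > Be > Mg > K

Be is in period 2, group 2; Mg is in period 3, group 2; P is in period 3, group 15; K is in period 4, group 1; In is in period 5, group 13.
Smaller atoms with higher effective nuclear charge are more electronegative.
These span different periods and groups, so the two trends combine.
Mg > K: relative to K, both the across-period and down-group shifts push Mg's electronegativity up.
Be > Mg: Be sits above Mg in group 2, so the down-group effect alone puts Be higher.
In > Be: the two effects oppose for this pair; the across-period effect wins (1.78 vs 1.57).
P > In: relative to In, both the across-period and down-group shifts push P's electronegativity up.
For reference (Pauling): Be 1.57, Mg 1.31, P 2.19, K 0.82, In 1.78.
So from highest to lowest: P > In > Be > Mg > K.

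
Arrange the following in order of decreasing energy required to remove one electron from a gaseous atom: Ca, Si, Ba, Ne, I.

Ne > I > Si > Ca > Ba

Ne is in period 2, group 18; Si is in period 3, group 14; Ca is in period 4, group 2; I is in period 5, group 17; Ba is in period 6, group 2.
Removing the outermost electron gets harder across a period and easier down a group.
Neither a single period nor a single group — weigh both effects.
Ca > Ba: Ca sits above Ba in group 2, so the down-group effect alone puts Ca higher.
Si > Ca: both effects reinforce here, so Si is clearly the higher of the two.
I > Si: the two effects oppose for this pair; the across-period effect wins (1008 vs 786 kJ/mol).
Ne > I: both effects reinforce here, so Ne is clearly the higher of the two.
Tabulated first ionization energy (kJ/mol): Ne 2081, Si 786, Ca 590, I 1008, Ba 503.
So from highest to lowest: Ne > I > Si > Ca > Ba.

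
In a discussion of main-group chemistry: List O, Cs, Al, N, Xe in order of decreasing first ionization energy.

N, O, Xe, Al, Cs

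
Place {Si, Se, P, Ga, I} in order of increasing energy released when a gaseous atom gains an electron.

Ga < P < Si < Se < I

Si is in period 3, group 14; P is in period 3, group 15; Ga is in period 4, group 13; Se is in period 4, group 16; I is in period 5, group 17.
Adding an electron releases more energy for atoms nearer the top right (short of the noble gases).
These span different periods and groups, so the two trends combine.
P > Ga: both effects reinforce here, so P is clearly the higher of the two.
Si > P: this pair runs against the simple trend — see the exception note.
Se > Si: the two effects oppose for this pair; the across-period effect wins (195 vs 134 kJ/mol).
I > Se: the two effects oppose for this pair; the across-period effect wins (295 vs 195 kJ/mol).
Note the exception: Si has a higher electron affinity than P, contrary to the simple trend — adding an electron to P's half-filled 3p³ is unfavourable, so Si (3p²) has the more exothermic EA.
Approximate values (kJ/mol): Si 134, P 72, Ga 29, Se 195, I 295.
So from lowest to highest: Ga < P < Si < Se < I.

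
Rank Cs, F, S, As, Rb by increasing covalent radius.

F < S < As < Rb < Cs

F is in period 2, group 17; S is in period 3, group 16; As is in period 4, group 15; Rb is in period 5, group 1; Cs is in period 6, group 1.
Atomic radius shrinks across a period as nuclear charge pulls the same shell inward, and grows down a group as new shells are added.
Neither a single period nor a single group — weigh both effects.
S > F: relative to F, both the across-period and down-group shifts push S's atomic radius up.
As > S: both effects reinforce here, so As is clearly the larger of the two.
Rb > As: relative to As, both the across-period and down-group shifts push Rb's atomic radius up.
Cs > Rb: Cs sits below Rb in group 1, so the down-group effect alone puts Cs larger.
For reference (pm): F 64, S 103, As 121, Rb 210, Cs 232.
So from smallest to largest: F < S < As < Rb < Cs.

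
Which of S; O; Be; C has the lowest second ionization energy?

Be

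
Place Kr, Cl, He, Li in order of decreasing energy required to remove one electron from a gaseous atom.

He > Kr > Cl > Li

Across a period the outer electron is held more tightly (higher IE₁); down a group it sits in a higher shell, more shielded, and comes off more easily.
These span different periods and groups, so the two trends combine.
Cl > Li: the two effects oppose for this pair; the across-period effect wins (1251 vs 520 kJ/mol).
Kr > Cl: the two effects oppose for this pair; the across-period effect wins (1351 vs 1251 kJ/mol).
He > Kr: they share group 18; the group trend gives He the larger value.
For reference (kJ/mol): He 2372, Li 520, Cl 1251, Kr 1351.
So from highest to lowest: He > Kr > Cl > Li.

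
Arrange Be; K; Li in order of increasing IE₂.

After 1 electron has been removed, what remains? Be⁺ still has 1 valence electron; K⁺ is the bare [Ar] core; Li⁺ is the bare [He] core.
Core electrons are held far more tightly than valence electrons, so K and Li top the IE_2 order.
Approximate IE_2 values (kJ/mol): Be 1757, K 3052, Li 7298.
Overall IE_2 order: Be < K < Li.

Be < K < Li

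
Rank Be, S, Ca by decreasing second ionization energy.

S > Be > Ca

The second ionization energy removes an electron from the +1 ion. For each element: Be⁺ still has 1 valence electron; S⁺ still has 5 valence electrons; Ca⁺ still has 1 valence electron.
All are still removing valence electrons, so compare the +1 ions as you would atoms: IE_2 generally rises across a period (higher Z_eff) and falls down a group (larger shell), subject to the usual subshell exceptions.
Valence configurations: Be⁺ [He]2s¹, S⁺ [Ne]3s²3p³, Ca⁺ [Ar]4s¹.
Approximate IE_2 values (kJ/mol): Be 1757, S 2252, Ca 1145.
Overall IE_2 order: Ca < Be < S.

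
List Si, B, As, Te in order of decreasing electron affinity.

Te > Si > As > B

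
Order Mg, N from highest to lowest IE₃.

Mg > N

IE_3 is the cost of taking one more electron from the +2 cation: Mg²⁺ is the bare [Ne] core; N²⁺ still has 3 valence electrons.
Core electrons are held far more tightly than valence electrons, so Mg tops the IE_3 order.
The numbers (kJ/mol): Mg 7733, N 4578.
So the third ionization energies run N < Mg.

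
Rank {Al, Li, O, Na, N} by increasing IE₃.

IE_3 is the cost of taking one more electron from the +2 cation: Al²⁺ still has 1 valence electron; Li²⁺ is already 1 electron into the core; O²⁺ still has 4 valence electrons; Na²⁺ is already 1 electron into the core; N²⁺ still has 3 valence electrons.
Core electrons are held far more tightly than valence electrons, so Na and Li top the IE_3 order.
Valence configurations: Al²⁺ [Ne]3s¹, O²⁺ [He]2s²2p², N²⁺ [He]2s²2p¹.
The numbers (kJ/mol): Al 2745, Li 11815, O 5300, Na 6910, N 4578.
Putting it together, IE_3: Al < N < O < Na < Li.

Al < N < O < Na < Li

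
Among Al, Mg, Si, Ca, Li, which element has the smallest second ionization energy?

Consider each +1 ion: Al⁺ still has 2 valence electrons; Mg⁺ still has 1 valence electron; Si⁺ still has 3 valence electrons; Ca⁺ still has 1 valence electron; Li⁺ is the bare [He] core.
Pulling an electron out of a noble-gas core costs far more than removing a remaining valence electron, so Li sits at the high end of IE_2.
Valence configurations: Al⁺ [Ne]3s², Mg⁺ [Ne]3s¹, Si⁺ [Ne]3s²3p¹, Ca⁺ [Ar]4s¹.
Si⁺ loses a lone 3p electron whereas Al⁺ must break into a filled 3s² pair, so IE_2(Al) > IE_2(Si) even though Si has the higher nuclear charge.
Approximate IE_2 values (kJ/mol): Al 1817, Mg 1451, Si 1577, Ca 1145, Li 7298.
Hence IE_2: Ca < Mg < Si < Al < Li.

Ca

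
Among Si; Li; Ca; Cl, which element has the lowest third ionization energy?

The third ionization energy removes an electron from the +2 ion. For each element: Si²⁺ still has 2 valence electrons; Li²⁺ is already 1 electron into the core; Ca²⁺ is the bare [Ar] core; Cl²⁺ still has 5 valence electrons.
Breaking into a closed-shell core is much more expensive than removing a leftover valence electron — Ca and Li have the largest IE_3 here.
Valence configurations: Si²⁺ [Ne]3s², Cl²⁺ [Ne]3s²3p³.
Approximate IE_3 values (kJ/mol): Si 3232, Li 11815, Ca 4912, Cl 3822.
Overall IE_3 order: Si < Cl < Ca < Li.

Si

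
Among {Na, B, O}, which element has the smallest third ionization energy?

Consider each +2 ion: Na²⁺ is already 1 electron into the core; B²⁺ still has 1 valence electron; O²⁺ still has 4 valence electrons.
Pulling an electron out of a noble-gas core costs far more than removing a remaining valence electron, so Na sits at the high end of IE_3.
Valence configurations: B²⁺ [He]2s¹, O²⁺ [He]2s²2p².
Approximate IE_3 values (kJ/mol): Na 6910, B 3660, O 5300.
Putting it together, IE_3: B < O < Na.

B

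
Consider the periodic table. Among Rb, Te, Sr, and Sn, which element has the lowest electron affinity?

Rb is in period 5, group 1; Sr is in period 5, group 2; Sn is in period 5, group 14; Te is in period 5, group 16.
Electron affinity generally becomes more exothermic across a period toward the halogens and less exothermic down a group.
All lie in period 5; the across-period trend (electron affinity increases left to right) applies, with the exception below.
Note the exception: Rb has a higher electron affinity than Sr, contrary to the simple trend — adding an electron to Sr (ns²) has to open a new, higher-energy np subshell, which is unfavourable.
For reference (kJ/mol): Rb 47, Sr 5, Sn 107, Te 190.
The lowest electron affinity among these belongs to Sr.

Sr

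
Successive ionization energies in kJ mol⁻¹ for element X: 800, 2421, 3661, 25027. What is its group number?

Look for the largest jump between consecutive ionization energies: IE4/IE3 ≈ 6.8, far larger than any earlier ratio.
That jump marks the point where a core electron is being removed. So the atom has 3 valence electrons.
A main-group element with 3 valence electrons is in group 13.

Group 13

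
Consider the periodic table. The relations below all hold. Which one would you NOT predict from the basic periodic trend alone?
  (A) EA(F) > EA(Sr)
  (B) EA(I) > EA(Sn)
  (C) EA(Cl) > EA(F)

The general trend: electron affinity increases across a period and decreases down a group.
(A) F (period 2, group 17) vs Sr (period 5, group 2): the stated order agrees with the simple trend.
(B) I (period 5, group 17) vs Sn (period 5, group 14): the stated order agrees with the simple trend.
(C) Cl (period 3, group 17) vs F (period 2, group 17): the stated order contradicts the simple trend.
The exception is (C): F's small 2p subshell makes the incoming electron feel strong e⁻–e⁻ repulsion, so Cl actually releases more energy on gaining an electron.

(C)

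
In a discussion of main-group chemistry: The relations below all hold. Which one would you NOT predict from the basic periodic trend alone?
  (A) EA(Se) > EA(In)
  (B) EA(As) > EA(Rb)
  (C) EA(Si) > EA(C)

(C)

The general trend: electron affinity increases across a period and decreases down a group.
(A) Se (period 4, group 16) vs In (period 5, group 13): the stated order agrees with the simple trend.
(B) As (period 4, group 15) vs Rb (period 5, group 1): the stated order agrees with the simple trend.
(C) Si (period 3, group 14) vs C (period 2, group 14): the stated order contradicts the simple trend.
The exception is (C): Si's larger, more diffuse 3p orbitals accept an added electron slightly more readily than C's compact 2p.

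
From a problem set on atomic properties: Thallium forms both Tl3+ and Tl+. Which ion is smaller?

Tl3+

Both ions have Z = 81 protons, but Tl3+ has lost more electrons, so its remaining electrons feel a larger effective nuclear charge per electron and are pulled in more tightly.
Higher positive charge → smaller ion, so Tl+ > Tl3+.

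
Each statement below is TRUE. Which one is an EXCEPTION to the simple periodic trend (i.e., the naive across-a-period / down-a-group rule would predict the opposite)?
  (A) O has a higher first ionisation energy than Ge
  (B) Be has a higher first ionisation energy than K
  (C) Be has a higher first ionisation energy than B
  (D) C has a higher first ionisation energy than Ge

The general trend: first ionisation energy increases across a period and decreases down a group.
(A) O (period 2, group 16) vs Ge (period 4, group 14): the stated order agrees with the simple trend.
(B) Be (period 2, group 2) vs K (period 4, group 1): the stated order agrees with the simple trend.
(C) Be (period 2, group 2) vs B (period 2, group 13): the stated order contradicts the simple trend.
(D) C (period 2, group 14) vs Ge (period 4, group 14): the stated order agrees with the simple trend.
The exception is (C): removing B's lone 2p electron is easier than breaking Be's filled 2s².

(C)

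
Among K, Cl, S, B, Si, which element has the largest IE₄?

B

Consider each +3 ion: K³⁺ is already 2 electrons into the core; Cl³⁺ still has 4 valence electrons; S³⁺ still has 3 valence electrons; B³⁺ is the bare [He] core; Si³⁺ still has 1 valence electron.
Core electrons are held far more tightly than valence electrons, so K and B top the IE_4 order.
Valence configurations: Cl³⁺ [Ne]3s²3p², S³⁺ [Ne]3s²3p¹, Si³⁺ [Ne]3s¹.
Approximate IE_4 values (kJ/mol): K 5877, Cl 5159, S 4556, B 25026, Si 4356.
Overall IE_4 order: Si < S < Cl < K < B.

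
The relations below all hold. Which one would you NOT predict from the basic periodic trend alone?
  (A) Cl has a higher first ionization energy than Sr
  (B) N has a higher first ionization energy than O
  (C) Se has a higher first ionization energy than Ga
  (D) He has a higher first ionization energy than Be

(B)

The general trend: first ionization energy increases across a period and decreases down a group.
(A) Cl (period 3, group 17) vs Sr (period 5, group 2): the stated order agrees with the simple trend.
(B) N (period 2, group 15) vs O (period 2, group 16): the stated order contradicts the simple trend.
(C) Se (period 4, group 16) vs Ga (period 4, group 13): the stated order agrees with the simple trend.
(D) He (period 1, group 18) vs Be (period 2, group 2): the stated order agrees with the simple trend.
The exception is (B): pairing an electron in O's 2p⁴ costs repulsion energy, so O ionizes more easily than half-filled N (2p³).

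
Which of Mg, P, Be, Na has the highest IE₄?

IE_4 is the cost of taking one more electron from the +3 cation: Mg³⁺ is already 1 electron into the core; P³⁺ still has 2 valence electrons; Be³⁺ is already 1 electron into the core; Na³⁺ is already 2 electrons into the core.
Core electrons are held far more tightly than valence electrons, so Na, Mg and Be top the IE_4 order.
Tabulated IE_4 (kJ/mol): Mg 10543, P 4964, Be 21007, Na 9543.
Overall IE_4 order: P < Na < Mg < Be.

Be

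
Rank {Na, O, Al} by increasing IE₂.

Al, O, Na

The second ionization energy removes an electron from the +1 ion. For each element: Na⁺ is the bare [Ne] core; O⁺ still has 5 valence electrons; Al⁺ still has 2 valence electrons.
Pulling an electron out of a noble-gas core costs far more than removing a remaining valence electron, so Na sits at the high end of IE_2.
Valence configurations: O⁺ [He]2s²2p³, Al⁺ [Ne]3s².
Tabulated IE_2 (kJ/mol): Na 4562, O 3388, Al 1817.
Hence IE_2: Al < O < Na.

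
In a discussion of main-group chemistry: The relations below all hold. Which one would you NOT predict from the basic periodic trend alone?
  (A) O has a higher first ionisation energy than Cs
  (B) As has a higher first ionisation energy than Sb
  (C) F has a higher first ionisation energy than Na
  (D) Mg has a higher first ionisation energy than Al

(D)

The general trend: first ionisation energy increases across a period and decreases down a group.
(A) O (period 2, group 16) vs Cs (period 6, group 1): the stated order agrees with the simple trend.
(B) As (period 4, group 15) vs Sb (period 5, group 15): the stated order agrees with the simple trend.
(C) F (period 2, group 17) vs Na (period 3, group 1): the stated order agrees with the simple trend.
(D) Mg (period 3, group 2) vs Al (period 3, group 13): the stated order contradicts the simple trend.
The exception is (D): Al's single 3p electron is easier to remove than one from Mg's filled 3s².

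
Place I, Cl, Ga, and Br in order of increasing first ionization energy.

Ga < I < Br < Cl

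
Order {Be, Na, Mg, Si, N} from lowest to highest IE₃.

Si < N < Na < Mg < Be

After 2 electrons have been removed, what remains? Be²⁺ is the bare [He] core; Na²⁺ is already 1 electron into the core; Mg²⁺ is the bare [Ne] core; Si²⁺ still has 2 valence electrons; N²⁺ still has 3 valence electrons.
Core electrons are held far more tightly than valence electrons, so Na, Mg and Be top the IE_3 order.
Valence configurations: Si²⁺ [Ne]3s², N²⁺ [He]2s²2p¹.
The numbers (kJ/mol): Be 14849, Na 6910, Mg 7733, Si 3232, N 4578.
Overall IE_3 order: Si < N < Na < Mg < Be.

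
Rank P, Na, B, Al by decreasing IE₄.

B > Al > Na > P

The fourth ionization energy removes an electron from the +3 ion. For each element: P³⁺ still has 2 valence electrons; Na³⁺ is already 2 electrons into the core; B³⁺ is the bare [He] core; Al³⁺ is the bare [Ne] core.
Core electrons are held far more tightly than valence electrons, so Na, Al and B top the IE_4 order.
The numbers (kJ/mol): P 4964, Na 9543, B 25026, Al 11577.
Putting it together, IE_4: P < Na < Al < B.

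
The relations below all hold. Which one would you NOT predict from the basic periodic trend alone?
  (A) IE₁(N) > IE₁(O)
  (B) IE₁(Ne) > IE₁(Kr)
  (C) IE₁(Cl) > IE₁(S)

The general trend: first ionisation energy increases across a period and decreases down a group.
(A) N (period 2, group 15) vs O (period 2, group 16): the stated order contradicts the simple trend.
(B) Ne (period 2, group 18) vs Kr (period 4, group 18): the stated order agrees with the simple trend.
(C) Cl (period 3, group 17) vs S (period 3, group 16): the stated order agrees with the simple trend.
The exception is (A): pairing an electron in O's 2p⁴ costs repulsion energy, so O ionizes more easily than half-filled N (2p³).

(A)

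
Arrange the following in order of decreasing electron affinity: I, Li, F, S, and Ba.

Adding an electron releases more energy for atoms nearer the top right (short of the noble gases).
Neither a single period nor a single group — weigh both effects.
Li > Ba: period and group pull opposite ways; the down-group shift dominates (60 vs 14 kJ/mol).
S > Li: the two effects oppose for this pair; the across-period effect wins (200 vs 60 kJ/mol).
I > S: period and group pull opposite ways; the across-period shift dominates (295 vs 200 kJ/mol).
F > I: they share group 17; the group trend gives F the larger value.
Approximate values (kJ/mol): Li 60, F 328, S 200, I 295, Ba 14.
So from highest to lowest: F > I > S > Li > Ba.

F, I, S, Li, Ba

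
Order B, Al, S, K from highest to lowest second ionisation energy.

K > B > S > Al

The second ionization energy removes an electron from the +1 ion. For each element: B⁺ still has 2 valence electrons; Al⁺ still has 2 valence electrons; S⁺ still has 5 valence electrons; K⁺ is the bare [Ar] core.
Core electrons are held far more tightly than valence electrons, so K tops the IE_2 order.
Valence configurations: B⁺ [He]2s², Al⁺ [Ne]3s², S⁺ [Ne]3s²3p³.
Approximate IE_2 values (kJ/mol): B 2427, Al 1817, S 2252, K 3052.
Overall IE_2 order: Al < S < B < K.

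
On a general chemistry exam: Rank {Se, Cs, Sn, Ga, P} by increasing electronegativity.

P is in period 3, group 15; Ga is in period 4, group 13; Se is in period 4, group 16; Sn is in period 5, group 14; Cs is in period 6, group 1.
Electronegativity increases across a period and decreases down a group, tracking effective nuclear charge and atomic size.
Here both period and group differ, so the two effects have to be weighed against each other.
Ga > Cs: both effects reinforce here, so Ga is clearly the higher of the two.
Sn > Ga: the two effects oppose for this pair; the across-period effect wins (1.96 vs 1.81).
P > Sn: relative to Sn, both the across-period and down-group shifts push P's electronegativity up.
Se > P: the two effects oppose for this pair; the across-period effect wins (2.55 vs 2.19).
Tabulated electronegativity (Pauling): P 2.19, Ga 1.81, Se 2.55, Sn 1.96, Cs 0.79.
So from lowest to highest: Cs < Ga < Sn < P < Se.

Cs, Ga, Sn, P, Se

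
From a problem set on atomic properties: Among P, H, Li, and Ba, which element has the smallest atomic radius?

H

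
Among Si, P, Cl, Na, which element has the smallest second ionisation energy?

Si

Consider each +1 ion: Si⁺ still has 3 valence electrons; P⁺ still has 4 valence electrons; Cl⁺ still has 6 valence electrons; Na⁺ is the bare [Ne] core.
Breaking into a closed-shell core is much more expensive than removing a leftover valence electron — Na has the largest IE_2 here.
Valence configurations: Si⁺ [Ne]3s²3p¹, P⁺ [Ne]3s²3p², Cl⁺ [Ne]3s²3p⁴.
Tabulated IE_2 (kJ/mol): Si 1577, P 1907, Cl 2298, Na 4562.
So the second ionization energies run Si < P < Cl < Na.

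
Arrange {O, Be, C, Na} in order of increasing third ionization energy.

The third ionization energy removes an electron from the +2 ion. For each element: O²⁺ still has 4 valence electrons; Be²⁺ is the bare [He] core; C²⁺ still has 2 valence electrons; Na²⁺ is already 1 electron into the core.
Core electrons are held far more tightly than valence electrons, so Na and Be top the IE_3 order.
Valence configurations: O²⁺ [He]2s²2p², C²⁺ [He]2s².
Tabulated IE_3 (kJ/mol): O 5300, Be 14849, C 4620, Na 6910.
Overall IE_3 order: C < O < Na < Be.

C, O, Na, Be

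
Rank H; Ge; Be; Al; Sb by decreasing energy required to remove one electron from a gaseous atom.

H, Be, Sb, Ge, Al

First ionization energy rises across a period (greater Z_eff holds electrons more tightly) and falls down a group (valence electrons are farther from the nucleus).
These sit on a diagonal, where the across-period and down-group effects partly cancel.
Ge > Al: period and group pull opposite ways; the across-period shift dominates (762 vs 578 kJ/mol).
Sb > Ge: period and group pull opposite ways; the across-period shift dominates (831 vs 762 kJ/mol).
Be > Sb: period and group pull opposite ways; the down-group shift dominates (900 vs 831 kJ/mol).
H > Be: the two effects oppose for this pair; the down-group effect wins (1312 vs 900 kJ/mol).
Approximate values (kJ/mol): H 1312, Be 900, Al 578, Ge 762, Sb 831.
So from highest to lowest: H > Be > Sb > Ge > Al.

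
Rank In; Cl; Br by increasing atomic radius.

Cl < Br < In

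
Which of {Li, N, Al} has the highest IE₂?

The second ionization energy removes an electron from the +1 ion. For each element: Li⁺ is the bare [He] core; N⁺ still has 4 valence electrons; Al⁺ still has 2 valence electrons.
Pulling an electron out of a noble-gas core costs far more than removing a remaining valence electron, so Li sits at the high end of IE_2.
Valence configurations: N⁺ [He]2s²2p², Al⁺ [Ne]3s².
Tabulated IE_2 (kJ/mol): Li 7298, N 2856, Al 1817.
Hence IE_2: Al < N < Li.

Li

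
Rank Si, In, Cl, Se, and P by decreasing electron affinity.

Cl > Se > Si > P > In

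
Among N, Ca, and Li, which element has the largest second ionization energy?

Li

Consider each +1 ion: N⁺ still has 4 valence electrons; Ca⁺ still has 1 valence electron; Li⁺ is the bare [He] core.
Core electrons are held far more tightly than valence electrons, so Li tops the IE_2 order.
Valence configurations: N⁺ [He]2s²2p², Ca⁺ [Ar]4s¹.
The numbers (kJ/mol): N 2856, Ca 1145, Li 7298.
Putting it together, IE_2: Ca < N < Li.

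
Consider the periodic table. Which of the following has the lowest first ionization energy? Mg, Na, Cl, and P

Removing the outermost electron gets harder across a period and easier down a group.
All lie in period 3, so first ionization energy increases left to right.
The lowest first ionization energy among these belongs to Na.

Na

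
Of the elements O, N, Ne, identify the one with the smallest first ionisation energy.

O

Removing the outermost electron gets harder across a period and easier down a group.
All lie in period 2; the across-period trend (first ionization energy increases left to right) applies, with the exception below.
Note the exception: N has a higher first ionization energy than O, contrary to the simple trend — pairing an electron in O's 2p⁴ costs repulsion energy, so O ionizes more easily than half-filled N (2p³).
Approximate values (kJ/mol): N 1402, O 1314, Ne 2081.
The smallest first ionisation energy among these belongs to O.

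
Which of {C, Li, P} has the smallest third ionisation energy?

P

Consider each +2 ion: C²⁺ still has 2 valence electrons; Li²⁺ is already 1 electron into the core; P²⁺ still has 3 valence electrons.
Pulling an electron out of a noble-gas core costs far more than removing a remaining valence electron, so Li sits at the high end of IE_3.
Valence configurations: C²⁺ [He]2s², P²⁺ [Ne]3s²3p¹.
The numbers (kJ/mol): C 4620, Li 11815, P 2914.
Putting it together, IE_3: P < C < Li.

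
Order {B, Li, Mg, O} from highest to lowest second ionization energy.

The second ionization energy removes an electron from the +1 ion. For each element: B⁺ still has 2 valence electrons; Li⁺ is the bare [He] core; Mg⁺ still has 1 valence electron; O⁺ still has 5 valence electrons.
Core electrons are held far more tightly than valence electrons, so Li tops the IE_2 order.
Valence configurations: B⁺ [He]2s², Mg⁺ [Ne]3s¹, O⁺ [He]2s²2p³.
The numbers (kJ/mol): B 2427, Li 7298, Mg 1451, O 3388.
So the second ionization energies run Mg < B < O < Li.

Li > O > B > Mg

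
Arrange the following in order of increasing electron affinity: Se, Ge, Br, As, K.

K < As < Ge < Se < Br

K is in period 4, group 1; Ge is in period 4, group 14; As is in period 4, group 15; Se is in period 4, group 16; Br is in period 4, group 17.
Adding an electron releases more energy for atoms nearer the top right (short of the noble gases).
All lie in period 4; the across-period trend (electron affinity increases left to right) applies, with the exception below.
Note the exception: Ge has a higher electron affinity than As, contrary to the simple trend — adding an electron to As's half-filled 4p³ is unfavourable, so Ge (4p²) has the more exothermic EA.
Approximate values (kJ/mol): K 48, Ge 119, As 78, Se 195, Br 325.
So from lowest to highest: K < As < Ge < Se < Br.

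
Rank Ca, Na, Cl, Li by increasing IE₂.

Ca < Cl < Na < Li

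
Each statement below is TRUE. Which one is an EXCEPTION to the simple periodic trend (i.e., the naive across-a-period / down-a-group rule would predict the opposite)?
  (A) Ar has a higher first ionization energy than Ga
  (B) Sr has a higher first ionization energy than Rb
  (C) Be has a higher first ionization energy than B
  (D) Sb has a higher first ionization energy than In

(C)

The general trend: first ionization energy increases across a period and decreases down a group.
(A) Ar (period 3, group 18) vs Ga (period 4, group 13): the stated order agrees with the simple trend.
(B) Sr (period 5, group 2) vs Rb (period 5, group 1): the stated order agrees with the simple trend.
(C) Be (period 2, group 2) vs B (period 2, group 13): the stated order contradicts the simple trend.
(D) Sb (period 5, group 15) vs In (period 5, group 13): the stated order agrees with the simple trend.
The exception is (C): removing B's lone 2p electron is easier than breaking Be's filled 2s².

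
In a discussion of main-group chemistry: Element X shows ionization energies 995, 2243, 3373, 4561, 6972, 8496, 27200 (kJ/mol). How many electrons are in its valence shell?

Look for the largest jump between consecutive ionization energies: IE7/IE6 ≈ 3.2, far larger than any earlier ratio.
That jump marks the point where a core electron is being removed. So the atom has 6 valence electrons.

6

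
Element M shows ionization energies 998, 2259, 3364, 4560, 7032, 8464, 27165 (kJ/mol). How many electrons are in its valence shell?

Look for the largest jump between consecutive ionization energies: IE7/IE6 ≈ 3.2, far larger than any earlier ratio.
That jump marks the point where a core electron is being removed. So the atom has 6 valence electrons.

6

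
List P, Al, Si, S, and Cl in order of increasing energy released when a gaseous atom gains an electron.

Al is in period 3, group 13; Si is in period 3, group 14; P is in period 3, group 15; S is in period 3, group 16; Cl is in period 3, group 17.
Adding an electron releases more energy for atoms nearer the top right (short of the noble gases).
All lie in period 3; the across-period trend (electron affinity increases left to right) applies, with the exception below.
Note the exception: Si has a higher electron affinity than P, contrary to the simple trend — adding an electron to P's half-filled 3p³ is unfavourable, so Si (3p²) has the more exothermic EA.
Tabulated electron affinity (kJ/mol): Al 42, Si 134, P 72, S 200, Cl 349.
So from lowest to highest: Al < P < Si < S < Cl.

Al < P < Si < S < Cl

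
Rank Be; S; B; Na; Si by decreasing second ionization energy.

The second ionization energy removes an electron from the +1 ion. For each element: Be⁺ still has 1 valence electron; S⁺ still has 5 valence electrons; B⁺ still has 2 valence electrons; Na⁺ is the bare [Ne] core; Si⁺ still has 3 valence electrons.
Core electrons are held far more tightly than valence electrons, so Na tops the IE_2 order.
Valence configurations: Be⁺ [He]2s¹, S⁺ [Ne]3s²3p³, B⁺ [He]2s², Si⁺ [Ne]3s²3p¹.
The numbers (kJ/mol): Be 1757, S 2252, B 2427, Na 4562, Si 1577.
Overall IE_2 order: Si < Be < S < B < Na.

Na > B > S > Be > Si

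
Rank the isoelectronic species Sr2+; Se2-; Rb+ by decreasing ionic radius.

All of these have 36 electrons, so size is governed by nuclear charge alone: the more protons, the stronger the pull on the same electron cloud, and the smaller the ion.
Nuclear charges: Sr2+ (Z=38), Rb+ (Z=37), Se2- (Z=34).
Largest to smallest: Se2- > Rb+ > Sr2+.

Se2- > Rb+ > Sr2+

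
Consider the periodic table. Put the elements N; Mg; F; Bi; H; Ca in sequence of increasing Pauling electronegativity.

Ca < Mg < Bi < H < N < F

H is in period 1, group 1; N is in period 2, group 15; F is in period 2, group 17; Mg is in period 3, group 2; Ca is in period 4, group 2; Bi is in period 6, group 15.
Atoms toward the upper right of the periodic table pull bonding electrons most strongly.
Here both period and group differ, so the two effects have to be weighed against each other.
Mg > Ca: Mg sits above Ca in group 2, so the down-group effect alone puts Mg higher.
Bi > Mg: period and group pull opposite ways; the across-period shift dominates (2.02 vs 1.31).
H > Bi: the two effects oppose for this pair; the down-group effect wins (2.20 vs 2.02).
N > H: period and group pull opposite ways; the across-period shift dominates (3.04 vs 2.20).
F > N: F lies to the right of N in period 2, so the across-period effect alone puts F higher.
Tabulated electronegativity (Pauling): H 2.20, N 3.04, F 3.98, Mg 1.31, Ca 1.00, Bi 2.02.
So from lowest to highest: Ca < Mg < Bi < H < N < F.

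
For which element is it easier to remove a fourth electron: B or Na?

Na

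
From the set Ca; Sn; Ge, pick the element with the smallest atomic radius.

Ge

Atomic radius shrinks across a period as nuclear charge pulls the same shell inward, and grows down a group as new shells are added.
These span different periods and groups, so the two trends combine.
Sn > Ge: they share group 14; the group trend gives Sn the larger value.
Ca > Sn: period and group pull opposite ways; the across-period shift dominates (171 vs 140 pm).
Approximate values (pm): Ca 171, Ge 121, Sn 140.
The smallest atomic radius among these belongs to Ge.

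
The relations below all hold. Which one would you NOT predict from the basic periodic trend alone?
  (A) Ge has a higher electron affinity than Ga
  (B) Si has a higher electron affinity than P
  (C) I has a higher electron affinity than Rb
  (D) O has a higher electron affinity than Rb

The general trend: electron affinity increases across a period and decreases down a group.
(A) Ge (period 4, group 14) vs Ga (period 4, group 13): the stated order agrees with the simple trend.
(B) Si (period 3, group 14) vs P (period 3, group 15): the stated order contradicts the simple trend.
(C) I (period 5, group 17) vs Rb (period 5, group 1): the stated order agrees with the simple trend.
(D) O (period 2, group 16) vs Rb (period 5, group 1): the stated order agrees with the simple trend.
The exception is (B): adding an electron to P's half-filled 3p³ is unfavourable, so Si (3p²) has the more exothermic EA.

(B)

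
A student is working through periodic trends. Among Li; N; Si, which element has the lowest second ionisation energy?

The second ionization energy removes an electron from the +1 ion. For each element: Li⁺ is the bare [He] core; N⁺ still has 4 valence electrons; Si⁺ still has 3 valence electrons.
Pulling an electron out of a noble-gas core costs far more than removing a remaining valence electron, so Li sits at the high end of IE_2.
Valence configurations: N⁺ [He]2s²2p², Si⁺ [Ne]3s²3p¹.
Tabulated IE_2 (kJ/mol): Li 7298, N 2856, Si 1577.
Putting it together, IE_2: Si < N < Li.

Si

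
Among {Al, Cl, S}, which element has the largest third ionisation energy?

Cl

The third ionization energy removes an electron from the +2 ion. For each element: Al²⁺ still has 1 valence electron; Cl²⁺ still has 5 valence electrons; S²⁺ still has 4 valence electrons.
All are still removing valence electrons, so compare the +2 ions as you would atoms: IE_3 generally rises across a period (higher Z_eff) and falls down a group (larger shell), subject to the usual subshell exceptions.
Valence configurations: Al²⁺ [Ne]3s¹, Cl²⁺ [Ne]3s²3p³, S²⁺ [Ne]3s²3p².
Approximate IE_3 values (kJ/mol): Al 2745, Cl 3822, S 3357.
Hence IE_3: Al < S < Cl.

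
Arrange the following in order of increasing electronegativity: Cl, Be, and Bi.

Be is in period 2, group 2; Cl is in period 3, group 17; Bi is in period 6, group 15.
Electronegativity increases across a period and decreases down a group, tracking effective nuclear charge and atomic size.
These span different periods and groups, so the two trends combine.
Bi > Be: period and group pull opposite ways; the across-period shift dominates (2.02 vs 1.57).
Cl > Bi: relative to Bi, both the across-period and down-group shifts push Cl's electronegativity up.
Approximate values (Pauling): Be 1.57, Cl 3.16, Bi 2.02.
So from lowest to highest: Be < Bi < Cl.

Be < Bi < Cl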